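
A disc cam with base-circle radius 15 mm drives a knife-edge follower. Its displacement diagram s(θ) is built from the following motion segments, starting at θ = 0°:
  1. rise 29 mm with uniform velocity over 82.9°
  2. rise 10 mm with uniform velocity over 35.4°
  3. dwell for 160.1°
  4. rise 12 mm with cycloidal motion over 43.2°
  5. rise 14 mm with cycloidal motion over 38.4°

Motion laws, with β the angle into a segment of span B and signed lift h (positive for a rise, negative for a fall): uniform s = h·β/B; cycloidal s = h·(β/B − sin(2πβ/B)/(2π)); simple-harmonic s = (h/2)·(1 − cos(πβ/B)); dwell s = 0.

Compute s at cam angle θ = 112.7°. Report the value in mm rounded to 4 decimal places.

seg 1 [0°–82.9°] uniform, h=29: full span → s += 29 → s = 29.0000
seg 2 [82.9°–118.3°] uniform, h=10: θ=112.7° here. β=29.8, B=35.4. 10·29.8/35.4 = 8.4181 → s = 37.4181

37.4181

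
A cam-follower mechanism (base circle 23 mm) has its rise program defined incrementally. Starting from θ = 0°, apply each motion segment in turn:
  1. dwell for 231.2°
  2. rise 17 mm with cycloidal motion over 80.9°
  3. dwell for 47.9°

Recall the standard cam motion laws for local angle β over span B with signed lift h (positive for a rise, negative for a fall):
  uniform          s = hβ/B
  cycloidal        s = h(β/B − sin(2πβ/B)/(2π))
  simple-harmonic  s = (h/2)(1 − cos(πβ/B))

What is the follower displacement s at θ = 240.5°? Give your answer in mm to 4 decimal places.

seg 1 [0°–231.2°] dwell: s stays 0.0000
seg 2 [231.2°–312.1°] cycloidal, h=17: θ=240.5° here. β=9.3, B=80.9. 17·(0.1150 − sin(2π·0.1150)/(2π)) = 0.1655 → s = 0.1655

0.1655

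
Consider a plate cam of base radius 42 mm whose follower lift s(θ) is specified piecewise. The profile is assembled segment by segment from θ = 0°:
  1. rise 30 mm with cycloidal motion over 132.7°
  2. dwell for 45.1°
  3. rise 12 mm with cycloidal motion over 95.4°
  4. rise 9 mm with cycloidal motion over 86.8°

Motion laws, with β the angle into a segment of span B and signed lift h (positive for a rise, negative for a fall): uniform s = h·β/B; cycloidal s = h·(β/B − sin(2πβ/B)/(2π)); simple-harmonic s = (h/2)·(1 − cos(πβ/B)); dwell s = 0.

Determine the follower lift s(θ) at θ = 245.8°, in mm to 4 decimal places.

seg 1 [0°–132.7°] cycloidal, h=30: full span → s += 30 → s = 30.0000
seg 2 [132.7°–177.8°] dwell: s stays 30.0000
seg 3 [177.8°–273.2°] cycloidal, h=12: θ=245.8° here. β=68, B=95.4. 12·(0.7128 − sin(2π·0.7128)/(2π)) = 10.4114 → s = 40.4114

40.4114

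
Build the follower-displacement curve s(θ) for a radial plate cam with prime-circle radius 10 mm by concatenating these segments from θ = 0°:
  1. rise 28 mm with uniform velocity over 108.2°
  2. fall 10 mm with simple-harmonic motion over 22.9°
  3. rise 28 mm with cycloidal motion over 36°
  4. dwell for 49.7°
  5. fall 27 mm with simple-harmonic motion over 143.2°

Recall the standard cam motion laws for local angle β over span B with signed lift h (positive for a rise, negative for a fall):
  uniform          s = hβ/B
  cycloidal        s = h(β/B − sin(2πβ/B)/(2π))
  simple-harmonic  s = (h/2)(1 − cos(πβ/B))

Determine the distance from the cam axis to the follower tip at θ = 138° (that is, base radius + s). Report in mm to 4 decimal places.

seg 1 [0°–108.2°] uniform, h=28: full span → s += 28 → s = 28.0000
seg 2 [108.2°–131.1°] simple-harmonic, h=-10: full span → s += -10 → s = 18.0000
seg 3 [131.1°–167.1°] cycloidal, h=28: θ=138° here. β=6.9, B=36. 28·(0.1917 − sin(2π·0.1917)/(2π)) = 1.2063 → s = 19.2063
radial distance = base radius + s = 10 + 19.2063 = 29.2063

29.2063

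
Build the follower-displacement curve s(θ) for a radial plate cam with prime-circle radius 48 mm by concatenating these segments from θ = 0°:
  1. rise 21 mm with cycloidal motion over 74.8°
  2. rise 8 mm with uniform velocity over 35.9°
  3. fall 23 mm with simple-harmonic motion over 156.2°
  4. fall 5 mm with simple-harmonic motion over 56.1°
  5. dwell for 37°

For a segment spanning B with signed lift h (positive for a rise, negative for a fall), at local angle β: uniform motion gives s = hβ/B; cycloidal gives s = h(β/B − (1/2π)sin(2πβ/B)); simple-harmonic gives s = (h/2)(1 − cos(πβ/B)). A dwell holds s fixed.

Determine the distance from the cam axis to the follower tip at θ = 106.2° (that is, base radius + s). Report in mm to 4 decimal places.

seg 1 [0°–74.8°] cycloidal, h=21: full span → s += 21 → s = 21.0000
seg 2 [74.8°–110.7°] uniform, h=8: θ=106.2° here. β=31.4, B=35.9. 8·31.4/35.9 = 6.9972 → s = 27.9972
radial distance = base radius + s = 48 + 27.9972 = 75.9972

75.9972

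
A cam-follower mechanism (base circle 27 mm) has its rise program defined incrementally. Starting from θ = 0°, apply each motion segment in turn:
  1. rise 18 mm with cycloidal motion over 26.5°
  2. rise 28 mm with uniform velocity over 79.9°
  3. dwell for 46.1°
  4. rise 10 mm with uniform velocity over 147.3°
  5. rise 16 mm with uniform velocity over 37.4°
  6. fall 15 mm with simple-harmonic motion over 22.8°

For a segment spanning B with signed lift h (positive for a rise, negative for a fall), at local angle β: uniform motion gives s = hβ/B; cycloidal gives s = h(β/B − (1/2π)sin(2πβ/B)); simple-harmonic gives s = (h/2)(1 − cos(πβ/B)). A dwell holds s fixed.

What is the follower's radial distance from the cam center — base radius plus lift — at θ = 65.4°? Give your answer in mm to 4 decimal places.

seg 1 [0°–26.5°] cycloidal, h=18: full span → s += 18 → s = 18.0000
seg 2 [26.5°–106.4°] uniform, h=28: θ=65.4° here. β=38.9, B=79.9. 28·38.9/79.9 = 13.6320 → s = 31.6320
radial distance = base radius + s = 27 + 31.6320 = 58.6320

58.6320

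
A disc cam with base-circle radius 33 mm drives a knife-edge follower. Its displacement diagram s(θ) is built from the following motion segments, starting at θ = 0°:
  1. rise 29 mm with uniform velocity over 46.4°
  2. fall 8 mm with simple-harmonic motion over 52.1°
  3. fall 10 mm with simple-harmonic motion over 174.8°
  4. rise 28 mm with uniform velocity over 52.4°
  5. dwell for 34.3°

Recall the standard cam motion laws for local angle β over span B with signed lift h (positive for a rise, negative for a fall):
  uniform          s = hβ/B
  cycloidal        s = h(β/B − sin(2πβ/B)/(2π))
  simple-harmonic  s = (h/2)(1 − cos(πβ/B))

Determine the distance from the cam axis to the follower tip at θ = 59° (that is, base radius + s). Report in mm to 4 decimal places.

seg 1 [0°–46.4°] uniform, h=29: full span → s += 29 → s = 29.0000
seg 2 [46.4°–98.5°] simple-harmonic, h=-8: θ=59° here. β=12.6, B=52.1. -8/2·(1 − cos(π·0.2418)) = -1.1000 → s = 27.9000
radial distance = base radius + s = 33 + 27.9000 = 60.9000

60.9000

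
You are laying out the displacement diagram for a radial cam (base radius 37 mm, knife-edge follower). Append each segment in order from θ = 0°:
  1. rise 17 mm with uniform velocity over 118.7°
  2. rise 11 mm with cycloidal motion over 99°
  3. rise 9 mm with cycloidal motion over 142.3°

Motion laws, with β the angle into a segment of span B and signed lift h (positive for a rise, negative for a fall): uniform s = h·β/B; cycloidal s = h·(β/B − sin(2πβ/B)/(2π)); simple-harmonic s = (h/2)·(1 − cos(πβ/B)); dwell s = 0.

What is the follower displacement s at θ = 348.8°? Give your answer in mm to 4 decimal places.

seg 1 [0°–118.7°] uniform, h=17: full span → s += 17 → s = 17.0000
seg 2 [118.7°–217.7°] cycloidal, h=11: full span → s += 11 → s = 28.0000
seg 3 [217.7°–360°] cycloidal, h=9: θ=348.8° here. β=131.1, B=142.3. 9·(0.9213 − sin(2π·0.9213)/(2π)) = 8.9715 → s = 36.9715

36.9715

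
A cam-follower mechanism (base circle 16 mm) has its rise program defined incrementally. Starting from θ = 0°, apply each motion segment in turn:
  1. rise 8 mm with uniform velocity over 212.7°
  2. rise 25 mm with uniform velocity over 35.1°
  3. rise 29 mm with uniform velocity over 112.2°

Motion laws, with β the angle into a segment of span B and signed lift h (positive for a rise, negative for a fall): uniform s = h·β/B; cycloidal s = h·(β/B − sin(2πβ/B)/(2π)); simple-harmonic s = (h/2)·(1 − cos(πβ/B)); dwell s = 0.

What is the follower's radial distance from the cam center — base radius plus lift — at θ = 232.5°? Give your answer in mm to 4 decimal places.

seg 1 [0°–212.7°] uniform, h=8: full span → s += 8 → s = 8.0000
seg 2 [212.7°–247.8°] uniform, h=25: θ=232.5° here. β=19.8, B=35.1. 25·19.8/35.1 = 14.1026 → s = 22.1026
radial distance = base radius + s = 16 + 22.1026 = 38.1026

38.1026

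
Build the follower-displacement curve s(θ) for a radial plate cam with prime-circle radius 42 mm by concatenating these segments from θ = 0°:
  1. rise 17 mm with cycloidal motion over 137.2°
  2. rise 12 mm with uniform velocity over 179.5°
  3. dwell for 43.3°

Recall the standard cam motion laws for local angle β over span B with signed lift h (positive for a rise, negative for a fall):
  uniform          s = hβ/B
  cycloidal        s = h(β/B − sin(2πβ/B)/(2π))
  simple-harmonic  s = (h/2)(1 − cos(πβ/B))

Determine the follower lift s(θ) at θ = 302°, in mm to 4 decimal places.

seg 1 [0°–137.2°] cycloidal, h=17: full span → s += 17 → s = 17.0000
seg 2 [137.2°–316.7°] uniform, h=12: θ=302° here. β=164.8, B=179.5. 12·164.8/179.5 = 11.0173 → s = 28.0173

28.0173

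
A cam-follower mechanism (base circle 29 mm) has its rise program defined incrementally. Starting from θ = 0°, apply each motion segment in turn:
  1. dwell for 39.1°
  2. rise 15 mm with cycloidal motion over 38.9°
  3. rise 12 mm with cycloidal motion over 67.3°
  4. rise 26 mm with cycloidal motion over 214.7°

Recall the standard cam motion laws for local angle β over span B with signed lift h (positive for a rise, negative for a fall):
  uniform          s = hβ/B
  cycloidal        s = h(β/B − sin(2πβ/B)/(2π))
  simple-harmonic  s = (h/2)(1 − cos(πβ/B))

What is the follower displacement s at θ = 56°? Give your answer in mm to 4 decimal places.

seg 1 [0°–39.1°] dwell: s stays 0.0000
seg 2 [39.1°–78°] cycloidal, h=15: θ=56° here. β=16.9, B=38.9. 15·(0.4344 − sin(2π·0.4344)/(2π)) = 5.5610 → s = 5.5610

5.5610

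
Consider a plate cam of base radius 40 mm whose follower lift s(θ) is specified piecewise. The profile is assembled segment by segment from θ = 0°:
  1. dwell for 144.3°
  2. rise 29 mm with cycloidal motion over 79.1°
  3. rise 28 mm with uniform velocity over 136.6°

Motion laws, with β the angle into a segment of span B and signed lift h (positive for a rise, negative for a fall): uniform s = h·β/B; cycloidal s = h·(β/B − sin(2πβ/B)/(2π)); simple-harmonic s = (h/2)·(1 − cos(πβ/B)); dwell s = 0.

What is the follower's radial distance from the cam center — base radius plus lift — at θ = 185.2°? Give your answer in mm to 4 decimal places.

seg 1 [0°–144.3°] dwell: s stays 0.0000
seg 2 [144.3°–223.4°] cycloidal, h=29: θ=185.2° here. β=40.9, B=79.1. 29·(0.5171 − sin(2π·0.5171)/(2π)) = 15.4889 → s = 15.4889
radial distance = base radius + s = 40 + 15.4889 = 55.4889

55.4889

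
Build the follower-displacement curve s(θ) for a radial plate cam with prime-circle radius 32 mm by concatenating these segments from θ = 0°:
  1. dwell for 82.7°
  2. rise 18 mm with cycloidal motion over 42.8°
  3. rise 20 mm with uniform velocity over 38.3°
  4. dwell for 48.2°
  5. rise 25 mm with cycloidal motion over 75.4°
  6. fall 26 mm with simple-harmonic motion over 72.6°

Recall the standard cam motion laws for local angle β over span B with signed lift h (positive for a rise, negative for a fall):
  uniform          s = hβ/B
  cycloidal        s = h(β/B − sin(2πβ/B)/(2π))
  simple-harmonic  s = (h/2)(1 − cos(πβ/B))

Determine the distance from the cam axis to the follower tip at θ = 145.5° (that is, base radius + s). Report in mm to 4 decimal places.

seg 1 [0°–82.7°] dwell: s stays 0.0000
seg 2 [82.7°–125.5°] cycloidal, h=18: full span → s += 18 → s = 18.0000
seg 3 [125.5°–163.8°] uniform, h=20: θ=145.5° here. β=20, B=38.3. 20·20/38.3 = 10.4439 → s = 28.4439
radial distance = base radius + s = 32 + 28.4439 = 60.4439

60.4439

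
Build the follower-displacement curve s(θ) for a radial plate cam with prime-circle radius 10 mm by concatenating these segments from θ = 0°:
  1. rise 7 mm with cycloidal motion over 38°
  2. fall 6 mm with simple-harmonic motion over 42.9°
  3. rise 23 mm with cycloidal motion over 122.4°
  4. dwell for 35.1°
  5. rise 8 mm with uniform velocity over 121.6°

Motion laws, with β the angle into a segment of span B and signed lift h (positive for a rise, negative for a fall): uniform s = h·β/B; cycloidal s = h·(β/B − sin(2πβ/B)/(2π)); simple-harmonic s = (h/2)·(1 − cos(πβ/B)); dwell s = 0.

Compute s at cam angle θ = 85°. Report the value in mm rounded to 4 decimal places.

seg 1 [0°–38°] cycloidal, h=7: full span → s += 7 → s = 7.0000
seg 2 [38°–80.9°] simple-harmonic, h=-6: full span → s += -6 → s = 1.0000
seg 3 [80.9°–203.3°] cycloidal, h=23: θ=85° here. β=4.1, B=122.4. 23·(0.0335 − sin(2π·0.0335)/(2π)) = 0.0057 → s = 1.0057

1.0057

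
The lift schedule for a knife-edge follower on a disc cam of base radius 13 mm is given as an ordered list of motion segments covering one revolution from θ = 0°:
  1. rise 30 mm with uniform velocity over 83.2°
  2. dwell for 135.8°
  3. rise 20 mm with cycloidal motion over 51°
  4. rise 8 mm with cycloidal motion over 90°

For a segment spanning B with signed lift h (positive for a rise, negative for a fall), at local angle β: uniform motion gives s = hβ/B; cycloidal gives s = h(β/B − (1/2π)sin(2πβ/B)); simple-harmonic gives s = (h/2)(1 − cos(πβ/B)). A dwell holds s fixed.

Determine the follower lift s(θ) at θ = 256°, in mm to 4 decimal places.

seg 1 [0°–83.2°] uniform, h=30: full span → s += 30 → s = 30.0000
seg 2 [83.2°–219°] dwell: s stays 30.0000
seg 3 [219°–270°] cycloidal, h=20: θ=256° here. β=37, B=51. 20·(0.7255 − sin(2π·0.7255)/(2π)) = 17.6552 → s = 47.6552

47.6552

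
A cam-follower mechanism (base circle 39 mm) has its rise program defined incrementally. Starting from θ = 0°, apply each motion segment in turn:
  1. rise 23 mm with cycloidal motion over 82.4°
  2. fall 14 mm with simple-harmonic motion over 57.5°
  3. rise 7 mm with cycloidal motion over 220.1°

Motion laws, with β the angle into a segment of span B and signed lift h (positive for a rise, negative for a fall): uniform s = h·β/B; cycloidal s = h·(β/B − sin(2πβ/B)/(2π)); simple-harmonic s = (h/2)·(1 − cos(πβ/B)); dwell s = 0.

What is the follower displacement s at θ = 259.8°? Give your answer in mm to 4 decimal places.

seg 1 [0°–82.4°] cycloidal, h=23: full span → s += 23 → s = 23.0000
seg 2 [82.4°–139.9°] simple-harmonic, h=-14: full span → s += -14 → s = 9.0000
seg 3 [139.9°–360°] cycloidal, h=7: θ=259.8° here. β=119.9, B=220.1. 7·(0.5448 − sin(2π·0.5448)/(2π)) = 4.1224 → s = 13.1224

13.1224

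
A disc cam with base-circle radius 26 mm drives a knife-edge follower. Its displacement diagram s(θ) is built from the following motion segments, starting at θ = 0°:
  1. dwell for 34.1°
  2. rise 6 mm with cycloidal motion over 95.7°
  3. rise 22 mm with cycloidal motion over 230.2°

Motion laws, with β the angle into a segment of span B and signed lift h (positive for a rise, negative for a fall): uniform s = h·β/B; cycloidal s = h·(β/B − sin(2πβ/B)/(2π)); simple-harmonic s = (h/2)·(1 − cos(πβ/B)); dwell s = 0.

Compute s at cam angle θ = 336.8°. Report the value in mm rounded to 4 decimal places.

seg 1 [0°–34.1°] dwell: s stays 0.0000
seg 2 [34.1°–129.8°] cycloidal, h=6: full span → s += 6 → s = 6.0000
seg 3 [129.8°–360°] cycloidal, h=22: θ=336.8° here. β=207, B=230.2. 22·(0.8992 − sin(2π·0.8992)/(2π)) = 21.8548 → s = 27.8548

27.8548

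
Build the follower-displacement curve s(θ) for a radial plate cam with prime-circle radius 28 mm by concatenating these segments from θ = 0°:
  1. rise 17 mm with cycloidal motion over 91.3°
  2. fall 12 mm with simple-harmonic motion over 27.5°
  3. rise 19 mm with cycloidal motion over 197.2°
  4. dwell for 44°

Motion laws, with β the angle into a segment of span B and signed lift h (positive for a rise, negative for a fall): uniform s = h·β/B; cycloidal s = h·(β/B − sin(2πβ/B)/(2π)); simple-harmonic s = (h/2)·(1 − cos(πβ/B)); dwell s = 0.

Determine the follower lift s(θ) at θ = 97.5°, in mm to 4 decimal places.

seg 1 [0°–91.3°] cycloidal, h=17: full span → s += 17 → s = 17.0000
seg 2 [91.3°–118.8°] simple-harmonic, h=-12: θ=97.5° here. β=6.2, B=27.5. -12/2·(1 − cos(π·0.2255)) = -1.4431 → s = 15.5569

15.5569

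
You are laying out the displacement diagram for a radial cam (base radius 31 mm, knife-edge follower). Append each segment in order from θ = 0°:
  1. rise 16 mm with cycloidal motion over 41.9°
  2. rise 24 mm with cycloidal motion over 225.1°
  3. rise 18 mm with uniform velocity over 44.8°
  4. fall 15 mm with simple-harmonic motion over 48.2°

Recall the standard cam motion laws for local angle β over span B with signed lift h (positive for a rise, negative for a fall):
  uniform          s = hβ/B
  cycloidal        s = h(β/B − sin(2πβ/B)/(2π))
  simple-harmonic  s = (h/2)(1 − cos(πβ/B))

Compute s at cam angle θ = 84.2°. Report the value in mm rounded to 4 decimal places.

seg 1 [0°–41.9°] cycloidal, h=16: full span → s += 16 → s = 16.0000
seg 2 [41.9°–267°] cycloidal, h=24: θ=84.2° here. β=42.3, B=225.1. 24·(0.1879 − sin(2π·0.1879)/(2π)) = 0.9772 → s = 16.9772

16.9772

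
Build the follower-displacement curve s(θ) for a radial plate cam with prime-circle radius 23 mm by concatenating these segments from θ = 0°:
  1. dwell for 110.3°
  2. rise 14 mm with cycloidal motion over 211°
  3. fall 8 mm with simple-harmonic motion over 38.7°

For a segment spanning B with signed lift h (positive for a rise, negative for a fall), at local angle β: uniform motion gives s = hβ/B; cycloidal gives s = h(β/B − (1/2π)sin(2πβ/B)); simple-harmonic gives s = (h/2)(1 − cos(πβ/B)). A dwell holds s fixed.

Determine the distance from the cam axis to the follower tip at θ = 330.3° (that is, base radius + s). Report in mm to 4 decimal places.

seg 1 [0°–110.3°] dwell: s stays 0.0000
seg 2 [110.3°–321.3°] cycloidal, h=14: full span → s += 14 → s = 14.0000
seg 3 [321.3°–360°] simple-harmonic, h=-8: θ=330.3° here. β=9, B=38.7. -8/2·(1 − cos(π·0.2326)) = -1.0209 → s = 12.9791
radial distance = base radius + s = 23 + 12.9791 = 35.9791

35.9791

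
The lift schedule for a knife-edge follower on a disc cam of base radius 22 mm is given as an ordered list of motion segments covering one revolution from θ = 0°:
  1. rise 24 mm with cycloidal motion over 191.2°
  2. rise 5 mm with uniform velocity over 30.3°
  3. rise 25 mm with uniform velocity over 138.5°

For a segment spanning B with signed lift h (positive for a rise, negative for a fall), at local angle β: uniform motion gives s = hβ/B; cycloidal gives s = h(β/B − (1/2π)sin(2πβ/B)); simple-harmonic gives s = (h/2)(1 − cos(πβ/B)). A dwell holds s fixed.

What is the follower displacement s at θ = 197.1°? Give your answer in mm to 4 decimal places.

seg 1 [0°–191.2°] cycloidal, h=24: full span → s += 24 → s = 24.0000
seg 2 [191.2°–221.5°] uniform, h=5: θ=197.1° here. β=5.9, B=30.3. 5·5.9/30.3 = 0.9736 → s = 24.9736

24.9736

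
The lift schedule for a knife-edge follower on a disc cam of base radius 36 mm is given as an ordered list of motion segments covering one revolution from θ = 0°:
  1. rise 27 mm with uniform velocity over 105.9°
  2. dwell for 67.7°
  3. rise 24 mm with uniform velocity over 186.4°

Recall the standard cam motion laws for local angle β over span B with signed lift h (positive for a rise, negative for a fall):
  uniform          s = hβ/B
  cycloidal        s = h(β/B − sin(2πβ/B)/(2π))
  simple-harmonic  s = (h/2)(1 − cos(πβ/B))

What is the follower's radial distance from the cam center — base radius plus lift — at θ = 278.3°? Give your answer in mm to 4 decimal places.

seg 1 [0°–105.9°] uniform, h=27: full span → s += 27 → s = 27.0000
seg 2 [105.9°–173.6°] dwell: s stays 27.0000
seg 3 [173.6°–360°] uniform, h=24: θ=278.3° here. β=104.7, B=186.4. 24·104.7/186.4 = 13.4807 → s = 40.4807
radial distance = base radius + s = 36 + 40.4807 = 76.4807

76.4807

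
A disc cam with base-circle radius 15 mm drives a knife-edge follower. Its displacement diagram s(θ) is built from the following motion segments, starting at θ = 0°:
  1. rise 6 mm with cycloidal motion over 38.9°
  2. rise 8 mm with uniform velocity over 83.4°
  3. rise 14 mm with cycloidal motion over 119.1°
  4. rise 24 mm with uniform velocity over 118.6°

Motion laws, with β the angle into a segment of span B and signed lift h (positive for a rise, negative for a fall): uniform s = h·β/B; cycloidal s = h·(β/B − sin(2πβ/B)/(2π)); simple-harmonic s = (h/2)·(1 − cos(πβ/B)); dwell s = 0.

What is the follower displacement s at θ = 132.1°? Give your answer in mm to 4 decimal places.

seg 1 [0°–38.9°] cycloidal, h=6: full span → s += 6 → s = 6.0000
seg 2 [38.9°–122.3°] uniform, h=8: full span → s += 8 → s = 14.0000
seg 3 [122.3°–241.4°] cycloidal, h=14: θ=132.1° here. β=9.8, B=119.1. 14·(0.0823 − sin(2π·0.0823)/(2π)) = 0.0506 → s = 14.0506

14.0506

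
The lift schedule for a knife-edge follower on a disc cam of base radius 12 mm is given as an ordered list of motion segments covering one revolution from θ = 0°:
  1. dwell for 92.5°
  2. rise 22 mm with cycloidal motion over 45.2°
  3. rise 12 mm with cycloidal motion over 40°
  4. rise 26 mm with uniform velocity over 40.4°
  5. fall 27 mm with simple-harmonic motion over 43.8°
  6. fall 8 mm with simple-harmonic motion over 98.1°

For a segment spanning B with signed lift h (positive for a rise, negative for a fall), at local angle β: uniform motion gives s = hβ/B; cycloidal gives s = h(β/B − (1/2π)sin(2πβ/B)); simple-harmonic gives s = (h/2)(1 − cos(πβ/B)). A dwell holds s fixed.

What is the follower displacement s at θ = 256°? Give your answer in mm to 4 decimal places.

seg 1 [0°–92.5°] dwell: s stays 0.0000
seg 2 [92.5°–137.7°] cycloidal, h=22: full span → s += 22 → s = 22.0000
seg 3 [137.7°–177.7°] cycloidal, h=12: full span → s += 12 → s = 34.0000
seg 4 [177.7°–218.1°] uniform, h=26: full span → s += 26 → s = 60.0000
seg 5 [218.1°–261.9°] simple-harmonic, h=-27: θ=256° here. β=37.9, B=43.8. -27/2·(1 − cos(π·0.8653)) = -25.8091 → s = 34.1909

34.1909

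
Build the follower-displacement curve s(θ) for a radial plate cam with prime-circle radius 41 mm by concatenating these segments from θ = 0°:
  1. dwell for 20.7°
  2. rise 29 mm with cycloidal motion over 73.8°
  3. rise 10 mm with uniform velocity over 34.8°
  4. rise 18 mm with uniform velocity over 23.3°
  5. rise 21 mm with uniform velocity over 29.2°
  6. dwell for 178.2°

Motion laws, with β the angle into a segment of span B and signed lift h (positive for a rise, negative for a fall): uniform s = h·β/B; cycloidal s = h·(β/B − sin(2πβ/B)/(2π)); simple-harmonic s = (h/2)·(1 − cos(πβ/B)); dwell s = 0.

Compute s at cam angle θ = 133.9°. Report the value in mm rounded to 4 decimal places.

seg 1 [0°–20.7°] dwell: s stays 0.0000
seg 2 [20.7°–94.5°] cycloidal, h=29: full span → s += 29 → s = 29.0000
seg 3 [94.5°–129.3°] uniform, h=10: full span → s += 10 → s = 39.0000
seg 4 [129.3°–152.6°] uniform, h=18: θ=133.9° here. β=4.6, B=23.3. 18·4.6/23.3 = 3.5536 → s = 42.5536

42.5536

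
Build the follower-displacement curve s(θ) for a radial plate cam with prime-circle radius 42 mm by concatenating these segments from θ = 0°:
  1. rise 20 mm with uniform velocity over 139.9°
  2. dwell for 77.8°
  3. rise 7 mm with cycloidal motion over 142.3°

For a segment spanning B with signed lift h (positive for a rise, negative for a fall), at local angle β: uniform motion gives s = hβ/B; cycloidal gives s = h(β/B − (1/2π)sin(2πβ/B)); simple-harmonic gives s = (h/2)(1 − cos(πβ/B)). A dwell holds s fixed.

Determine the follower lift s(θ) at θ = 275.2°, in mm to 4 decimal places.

seg 1 [0°–139.9°] uniform, h=20: full span → s += 20 → s = 20.0000
seg 2 [139.9°–217.7°] dwell: s stays 20.0000
seg 3 [217.7°–360°] cycloidal, h=7: θ=275.2° here. β=57.5, B=142.3. 7·(0.4041 − sin(2π·0.4041)/(2π)) = 2.1970 → s = 22.1970

22.1970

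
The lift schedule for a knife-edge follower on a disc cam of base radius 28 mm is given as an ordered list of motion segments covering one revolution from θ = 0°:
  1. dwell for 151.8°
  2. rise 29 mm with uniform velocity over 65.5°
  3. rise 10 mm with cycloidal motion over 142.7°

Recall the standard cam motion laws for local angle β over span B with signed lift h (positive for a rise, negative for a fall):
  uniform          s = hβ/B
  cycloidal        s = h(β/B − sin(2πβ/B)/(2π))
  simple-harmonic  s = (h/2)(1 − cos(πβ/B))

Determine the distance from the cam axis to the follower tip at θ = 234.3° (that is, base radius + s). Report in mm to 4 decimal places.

seg 1 [0°–151.8°] dwell: s stays 0.0000
seg 2 [151.8°–217.3°] uniform, h=29: full span → s += 29 → s = 29.0000
seg 3 [217.3°–360°] cycloidal, h=10: θ=234.3° here. β=17, B=142.7. 10·(0.1191 − sin(2π·0.1191)/(2π)) = 0.1082 → s = 29.1082
radial distance = base radius + s = 28 + 29.1082 = 57.1082

57.1082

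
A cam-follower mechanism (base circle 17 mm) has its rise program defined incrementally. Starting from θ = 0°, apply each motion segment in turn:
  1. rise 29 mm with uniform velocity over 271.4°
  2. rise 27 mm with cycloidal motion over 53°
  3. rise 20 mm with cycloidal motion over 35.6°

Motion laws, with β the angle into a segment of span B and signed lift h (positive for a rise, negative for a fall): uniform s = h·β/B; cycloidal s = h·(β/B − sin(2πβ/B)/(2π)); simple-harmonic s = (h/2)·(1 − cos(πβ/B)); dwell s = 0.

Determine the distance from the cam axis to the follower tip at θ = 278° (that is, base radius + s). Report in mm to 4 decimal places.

seg 1 [0°–271.4°] uniform, h=29: full span → s += 29 → s = 29.0000
seg 2 [271.4°–324.4°] cycloidal, h=27: θ=278° here. β=6.6, B=53. 27·(0.1245 − sin(2π·0.1245)/(2π)) = 0.3327 → s = 29.3327
radial distance = base radius + s = 17 + 29.3327 = 46.3327

46.3327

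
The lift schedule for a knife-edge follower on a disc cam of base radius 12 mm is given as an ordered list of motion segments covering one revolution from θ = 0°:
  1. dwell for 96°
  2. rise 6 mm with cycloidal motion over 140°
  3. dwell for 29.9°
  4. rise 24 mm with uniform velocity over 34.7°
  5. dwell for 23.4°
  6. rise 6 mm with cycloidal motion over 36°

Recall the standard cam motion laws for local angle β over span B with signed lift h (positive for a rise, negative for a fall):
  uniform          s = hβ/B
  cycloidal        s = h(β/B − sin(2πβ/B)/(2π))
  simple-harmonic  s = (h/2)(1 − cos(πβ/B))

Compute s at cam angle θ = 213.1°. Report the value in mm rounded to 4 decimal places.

seg 1 [0°–96°] dwell: s stays 0.0000
seg 2 [96°–236°] cycloidal, h=6: θ=213.1° here. β=117.1, B=140. 6·(0.8364 − sin(2π·0.8364)/(2π)) = 5.8361 → s = 5.8361

5.8361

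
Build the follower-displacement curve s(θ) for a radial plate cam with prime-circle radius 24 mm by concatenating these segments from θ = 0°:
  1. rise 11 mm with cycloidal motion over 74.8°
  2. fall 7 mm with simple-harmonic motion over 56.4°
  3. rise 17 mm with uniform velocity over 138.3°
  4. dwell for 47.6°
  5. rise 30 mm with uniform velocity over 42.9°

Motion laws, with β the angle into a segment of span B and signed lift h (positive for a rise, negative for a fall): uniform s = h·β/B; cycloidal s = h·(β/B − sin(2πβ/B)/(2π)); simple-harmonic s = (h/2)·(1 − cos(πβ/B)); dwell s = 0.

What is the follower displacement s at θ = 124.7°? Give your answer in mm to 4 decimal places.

seg 1 [0°–74.8°] cycloidal, h=11: full span → s += 11 → s = 11.0000
seg 2 [74.8°–131.2°] simple-harmonic, h=-7: θ=124.7° here. β=49.9, B=56.4. -7/2·(1 − cos(π·0.8848)) = -6.7731 → s = 4.2269

4.2269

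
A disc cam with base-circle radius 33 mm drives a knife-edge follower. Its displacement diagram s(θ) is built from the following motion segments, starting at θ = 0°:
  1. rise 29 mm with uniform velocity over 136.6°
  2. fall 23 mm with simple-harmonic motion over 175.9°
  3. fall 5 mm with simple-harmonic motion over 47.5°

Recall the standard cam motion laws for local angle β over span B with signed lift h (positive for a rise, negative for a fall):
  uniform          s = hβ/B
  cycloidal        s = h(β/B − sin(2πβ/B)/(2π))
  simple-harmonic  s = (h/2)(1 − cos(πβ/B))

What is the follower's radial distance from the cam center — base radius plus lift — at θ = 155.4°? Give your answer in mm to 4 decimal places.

seg 1 [0°–136.6°] uniform, h=29: full span → s += 29 → s = 29.0000
seg 2 [136.6°–312.5°] simple-harmonic, h=-23: θ=155.4° here. β=18.8, B=175.9. -23/2·(1 − cos(π·0.1069)) = -0.6422 → s = 28.3578
radial distance = base radius + s = 33 + 28.3578 = 61.3578

61.3578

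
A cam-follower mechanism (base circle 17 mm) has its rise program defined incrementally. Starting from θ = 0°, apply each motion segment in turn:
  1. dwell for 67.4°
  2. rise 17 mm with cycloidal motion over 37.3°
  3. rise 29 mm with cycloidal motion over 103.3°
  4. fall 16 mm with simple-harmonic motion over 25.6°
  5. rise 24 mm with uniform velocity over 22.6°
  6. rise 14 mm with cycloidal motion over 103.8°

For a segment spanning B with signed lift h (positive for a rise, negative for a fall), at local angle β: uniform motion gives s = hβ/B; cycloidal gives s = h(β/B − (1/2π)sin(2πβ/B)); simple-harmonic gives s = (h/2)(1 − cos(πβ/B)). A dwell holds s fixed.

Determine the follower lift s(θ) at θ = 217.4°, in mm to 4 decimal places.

seg 1 [0°–67.4°] dwell: s stays 0.0000
seg 2 [67.4°–104.7°] cycloidal, h=17: full span → s += 17 → s = 17.0000
seg 3 [104.7°–208°] cycloidal, h=29: full span → s += 29 → s = 46.0000
seg 4 [208°–233.6°] simple-harmonic, h=-16: θ=217.4° here. β=9.4, B=25.6. -16/2·(1 − cos(π·0.3672)) = -4.7581 → s = 41.2419

41.2419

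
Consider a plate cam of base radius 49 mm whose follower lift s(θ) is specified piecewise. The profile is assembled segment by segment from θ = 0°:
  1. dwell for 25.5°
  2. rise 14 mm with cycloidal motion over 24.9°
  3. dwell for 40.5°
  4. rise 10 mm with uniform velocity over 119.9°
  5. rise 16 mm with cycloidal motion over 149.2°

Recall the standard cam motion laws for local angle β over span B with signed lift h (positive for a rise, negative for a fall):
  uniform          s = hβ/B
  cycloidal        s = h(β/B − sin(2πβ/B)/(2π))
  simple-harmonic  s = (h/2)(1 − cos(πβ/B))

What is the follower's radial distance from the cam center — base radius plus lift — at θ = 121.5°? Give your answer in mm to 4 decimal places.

seg 1 [0°–25.5°] dwell: s stays 0.0000
seg 2 [25.5°–50.4°] cycloidal, h=14: full span → s += 14 → s = 14.0000
seg 3 [50.4°–90.9°] dwell: s stays 14.0000
seg 4 [90.9°–210.8°] uniform, h=10: θ=121.5° here. β=30.6, B=119.9. 10·30.6/119.9 = 2.5521 → s = 16.5521
radial distance = base radius + s = 49 + 16.5521 = 65.5521

65.5521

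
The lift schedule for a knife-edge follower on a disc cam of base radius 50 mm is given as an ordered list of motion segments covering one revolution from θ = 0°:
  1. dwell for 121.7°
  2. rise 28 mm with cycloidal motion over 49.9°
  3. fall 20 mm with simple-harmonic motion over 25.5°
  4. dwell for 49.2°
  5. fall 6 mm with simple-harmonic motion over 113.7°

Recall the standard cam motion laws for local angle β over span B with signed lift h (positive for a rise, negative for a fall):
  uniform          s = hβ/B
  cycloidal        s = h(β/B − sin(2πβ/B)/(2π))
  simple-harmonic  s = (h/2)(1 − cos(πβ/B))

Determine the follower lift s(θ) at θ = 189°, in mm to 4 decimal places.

seg 1 [0°–121.7°] dwell: s stays 0.0000
seg 2 [121.7°–171.6°] cycloidal, h=28: full span → s += 28 → s = 28.0000
seg 3 [171.6°–197.1°] simple-harmonic, h=-20: θ=189° here. β=17.4, B=25.5. -20/2·(1 − cos(π·0.6824)) = -15.4205 → s = 12.5795

12.5795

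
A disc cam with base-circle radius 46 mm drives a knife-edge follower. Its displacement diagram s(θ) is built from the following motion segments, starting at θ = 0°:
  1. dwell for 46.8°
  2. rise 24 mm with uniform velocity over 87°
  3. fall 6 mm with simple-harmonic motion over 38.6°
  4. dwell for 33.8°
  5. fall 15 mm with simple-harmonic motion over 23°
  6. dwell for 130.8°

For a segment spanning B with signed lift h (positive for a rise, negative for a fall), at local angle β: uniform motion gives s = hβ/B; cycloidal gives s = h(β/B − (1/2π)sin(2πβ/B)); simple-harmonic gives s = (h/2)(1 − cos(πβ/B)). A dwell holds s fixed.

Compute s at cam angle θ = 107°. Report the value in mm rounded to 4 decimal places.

seg 1 [0°–46.8°] dwell: s stays 0.0000
seg 2 [46.8°–133.8°] uniform, h=24: θ=107° here. β=60.2, B=87. 24·60.2/87 = 16.6069 → s = 16.6069

16.6069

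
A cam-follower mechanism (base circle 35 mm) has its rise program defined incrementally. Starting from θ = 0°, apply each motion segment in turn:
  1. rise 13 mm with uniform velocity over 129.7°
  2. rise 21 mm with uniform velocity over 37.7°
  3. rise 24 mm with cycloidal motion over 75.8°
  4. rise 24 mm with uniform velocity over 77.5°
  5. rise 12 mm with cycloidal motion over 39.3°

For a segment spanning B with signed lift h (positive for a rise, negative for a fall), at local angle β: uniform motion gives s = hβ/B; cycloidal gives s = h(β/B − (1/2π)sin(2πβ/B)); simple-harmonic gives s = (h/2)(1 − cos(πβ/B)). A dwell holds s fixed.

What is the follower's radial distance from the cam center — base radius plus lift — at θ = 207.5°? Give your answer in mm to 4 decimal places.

seg 1 [0°–129.7°] uniform, h=13: full span → s += 13 → s = 13.0000
seg 2 [129.7°–167.4°] uniform, h=21: full span → s += 21 → s = 34.0000
seg 3 [167.4°–243.2°] cycloidal, h=24: θ=207.5° here. β=40.1, B=75.8. 24·(0.5290 − sin(2π·0.5290)/(2π)) = 13.3893 → s = 47.3893
radial distance = base radius + s = 35 + 47.3893 = 82.3893

82.3893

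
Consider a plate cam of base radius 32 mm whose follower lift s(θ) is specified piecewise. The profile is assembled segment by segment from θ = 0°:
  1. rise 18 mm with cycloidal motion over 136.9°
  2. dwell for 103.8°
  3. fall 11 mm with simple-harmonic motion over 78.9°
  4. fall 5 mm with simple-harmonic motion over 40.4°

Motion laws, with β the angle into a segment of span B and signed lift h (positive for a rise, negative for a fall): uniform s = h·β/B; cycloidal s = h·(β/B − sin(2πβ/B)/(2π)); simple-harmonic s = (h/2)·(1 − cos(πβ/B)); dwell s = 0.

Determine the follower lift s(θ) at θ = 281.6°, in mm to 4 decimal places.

seg 1 [0°–136.9°] cycloidal, h=18: full span → s += 18 → s = 18.0000
seg 2 [136.9°–240.7°] dwell: s stays 18.0000
seg 3 [240.7°–319.6°] simple-harmonic, h=-11: θ=281.6° here. β=40.9, B=78.9. -11/2·(1 − cos(π·0.5184)) = -5.8174 → s = 12.1826

12.1826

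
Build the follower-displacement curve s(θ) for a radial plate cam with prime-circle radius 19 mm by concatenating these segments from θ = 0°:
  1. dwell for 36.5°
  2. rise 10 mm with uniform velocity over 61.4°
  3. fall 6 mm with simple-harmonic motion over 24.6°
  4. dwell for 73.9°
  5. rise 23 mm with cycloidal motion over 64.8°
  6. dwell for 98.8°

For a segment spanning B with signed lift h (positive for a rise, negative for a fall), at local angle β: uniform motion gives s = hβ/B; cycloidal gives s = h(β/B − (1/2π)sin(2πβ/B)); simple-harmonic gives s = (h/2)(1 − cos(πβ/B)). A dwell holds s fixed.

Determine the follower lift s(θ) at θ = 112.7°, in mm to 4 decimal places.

seg 1 [0°–36.5°] dwell: s stays 0.0000
seg 2 [36.5°–97.9°] uniform, h=10: full span → s += 10 → s = 10.0000
seg 3 [97.9°–122.5°] simple-harmonic, h=-6: θ=112.7° here. β=14.8, B=24.6. -6/2·(1 − cos(π·0.6016)) = -3.9416 → s = 6.0584

6.0584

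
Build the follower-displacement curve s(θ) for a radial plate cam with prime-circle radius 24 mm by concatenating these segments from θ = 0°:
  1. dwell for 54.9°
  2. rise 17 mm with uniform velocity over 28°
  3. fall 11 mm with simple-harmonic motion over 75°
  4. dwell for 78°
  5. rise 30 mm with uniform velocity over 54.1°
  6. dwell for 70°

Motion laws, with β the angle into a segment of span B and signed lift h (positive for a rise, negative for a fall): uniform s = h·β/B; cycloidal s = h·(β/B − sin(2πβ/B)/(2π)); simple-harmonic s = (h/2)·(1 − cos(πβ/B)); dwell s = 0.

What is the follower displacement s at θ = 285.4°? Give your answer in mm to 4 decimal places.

seg 1 [0°–54.9°] dwell: s stays 0.0000
seg 2 [54.9°–82.9°] uniform, h=17: full span → s += 17 → s = 17.0000
seg 3 [82.9°–157.9°] simple-harmonic, h=-11: full span → s += -11 → s = 6.0000
seg 4 [157.9°–235.9°] dwell: s stays 6.0000
seg 5 [235.9°–290°] uniform, h=30: θ=285.4° here. β=49.5, B=54.1. 30·49.5/54.1 = 27.4492 → s = 33.4492

33.4492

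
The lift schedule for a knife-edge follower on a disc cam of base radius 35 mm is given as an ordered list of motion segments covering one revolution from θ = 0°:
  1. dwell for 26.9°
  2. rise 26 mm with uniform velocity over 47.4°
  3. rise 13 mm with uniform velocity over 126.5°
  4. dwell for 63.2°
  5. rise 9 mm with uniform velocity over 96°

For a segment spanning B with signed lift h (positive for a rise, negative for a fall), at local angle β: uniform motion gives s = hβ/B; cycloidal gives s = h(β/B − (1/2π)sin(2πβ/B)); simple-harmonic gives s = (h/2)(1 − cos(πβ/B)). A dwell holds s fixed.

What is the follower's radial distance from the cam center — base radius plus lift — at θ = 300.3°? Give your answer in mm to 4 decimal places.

seg 1 [0°–26.9°] dwell: s stays 0.0000
seg 2 [26.9°–74.3°] uniform, h=26: full span → s += 26 → s = 26.0000
seg 3 [74.3°–200.8°] uniform, h=13: full span → s += 13 → s = 39.0000
seg 4 [200.8°–264°] dwell: s stays 39.0000
seg 5 [264°–360°] uniform, h=9: θ=300.3° here. β=36.3, B=96. 9·36.3/96 = 3.4031 → s = 42.4031
radial distance = base radius + s = 35 + 42.4031 = 77.4031

77.4031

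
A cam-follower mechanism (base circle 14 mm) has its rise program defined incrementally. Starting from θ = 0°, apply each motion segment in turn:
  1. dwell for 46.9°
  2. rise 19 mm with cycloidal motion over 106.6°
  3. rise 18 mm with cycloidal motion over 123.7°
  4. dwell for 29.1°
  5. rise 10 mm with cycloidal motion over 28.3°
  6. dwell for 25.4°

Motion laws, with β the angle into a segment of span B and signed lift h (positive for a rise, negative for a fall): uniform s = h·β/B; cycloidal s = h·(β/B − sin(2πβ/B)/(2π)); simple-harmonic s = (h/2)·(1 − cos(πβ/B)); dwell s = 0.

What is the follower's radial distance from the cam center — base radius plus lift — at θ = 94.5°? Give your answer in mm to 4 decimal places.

seg 1 [0°–46.9°] dwell: s stays 0.0000
seg 2 [46.9°–153.5°] cycloidal, h=19: θ=94.5° here. β=47.6, B=106.6. 19·(0.4465 − sin(2π·0.4465)/(2π)) = 7.4871 → s = 7.4871
radial distance = base radius + s = 14 + 7.4871 = 21.4871

21.4871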